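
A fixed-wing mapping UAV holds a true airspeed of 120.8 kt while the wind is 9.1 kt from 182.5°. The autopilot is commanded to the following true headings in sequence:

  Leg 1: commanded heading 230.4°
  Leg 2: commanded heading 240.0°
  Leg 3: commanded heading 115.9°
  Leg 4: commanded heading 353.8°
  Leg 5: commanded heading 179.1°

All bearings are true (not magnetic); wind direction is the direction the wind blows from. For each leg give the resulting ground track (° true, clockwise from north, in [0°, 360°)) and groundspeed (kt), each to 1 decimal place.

Leg 1: track=233.8°, groundspeed=114.9 kt
Leg 2: track=243.8°, groundspeed=116.2 kt
Leg 3: track=111.8°, groundspeed=117.5 kt
Leg 4: track=354.4°, groundspeed=129.8 kt
Leg 5: track=178.8°, groundspeed=111.7 kt

Leg 1: heading 230.4°; drift +3.4° → track 233.8°, groundspeed 114.9 kt
Leg 2: heading 240.0°; drift +3.8° → track 243.8°, groundspeed 116.2 kt
Leg 3: heading 115.9°; drift -4.1° → track 111.8°, groundspeed 117.5 kt
Leg 4: heading 353.8°; drift +0.6° → track 354.4°, groundspeed 129.8 kt
Leg 5: heading 179.1°; drift -0.3° → track 178.8°, groundspeed 111.7 kt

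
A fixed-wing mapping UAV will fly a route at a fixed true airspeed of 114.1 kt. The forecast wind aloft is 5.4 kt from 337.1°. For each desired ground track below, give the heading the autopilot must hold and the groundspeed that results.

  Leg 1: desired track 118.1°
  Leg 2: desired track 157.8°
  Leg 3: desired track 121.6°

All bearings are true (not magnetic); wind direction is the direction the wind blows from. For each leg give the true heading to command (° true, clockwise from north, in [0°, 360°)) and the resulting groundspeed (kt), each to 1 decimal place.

Leg 1: desired track 118.1°; wind correction -1.7° → command heading 116.4°, groundspeed 118.2 kt
Leg 2: desired track 157.8°; wind correction +0.0° → command heading 157.8°, groundspeed 119.5 kt
Leg 3: desired track 121.6°; wind correction -1.6° → command heading 120.0°, groundspeed 118.5 kt

Leg 1: heading=116.4°, groundspeed=118.2 kt
Leg 2: heading=157.8°, groundspeed=119.5 kt
Leg 3: heading=120.0°, groundspeed=118.5 kt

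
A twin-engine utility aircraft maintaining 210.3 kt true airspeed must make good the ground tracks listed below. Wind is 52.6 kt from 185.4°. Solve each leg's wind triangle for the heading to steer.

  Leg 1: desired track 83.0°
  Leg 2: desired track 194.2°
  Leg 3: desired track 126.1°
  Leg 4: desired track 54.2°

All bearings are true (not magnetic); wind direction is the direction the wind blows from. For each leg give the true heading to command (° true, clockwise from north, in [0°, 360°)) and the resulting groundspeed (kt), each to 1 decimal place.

Leg 1: desired track 83.0°; wind correction +14.1° → command heading 97.1°, groundspeed 215.2 kt
Leg 2: desired track 194.2°; wind correction -2.2° → command heading 192.0°, groundspeed 158.2 kt
Leg 3: desired track 126.1°; wind correction +12.4° → command heading 138.5°, groundspeed 178.5 kt
Leg 4: desired track 54.2°; wind correction +10.8° → command heading 65.0°, groundspeed 241.2 kt

Leg 1: heading=97.1°, groundspeed=215.2 kt
Leg 2: heading=192.0°, groundspeed=158.2 kt
Leg 3: heading=138.5°, groundspeed=178.5 kt
Leg 4: heading=65.0°, groundspeed=241.2 kt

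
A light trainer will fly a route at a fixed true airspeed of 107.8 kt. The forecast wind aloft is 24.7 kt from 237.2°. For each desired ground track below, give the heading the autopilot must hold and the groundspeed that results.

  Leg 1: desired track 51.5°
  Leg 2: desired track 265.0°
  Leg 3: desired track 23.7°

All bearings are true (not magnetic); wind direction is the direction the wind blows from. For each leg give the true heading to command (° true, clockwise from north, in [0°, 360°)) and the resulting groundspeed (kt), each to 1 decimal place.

Leg 1: heading=50.2°, groundspeed=132.3 kt
Leg 2: heading=258.9°, groundspeed=85.3 kt
Leg 3: heading=16.4°, groundspeed=127.5 kt

Leg 1: desired track 51.5°; wind correction -1.3° → command heading 50.2°, groundspeed 132.3 kt
Leg 2: desired track 265.0°; wind correction -6.1° → command heading 258.9°, groundspeed 85.3 kt
Leg 3: desired track 23.7°; wind correction -7.3° → command heading 16.4°, groundspeed 127.5 kt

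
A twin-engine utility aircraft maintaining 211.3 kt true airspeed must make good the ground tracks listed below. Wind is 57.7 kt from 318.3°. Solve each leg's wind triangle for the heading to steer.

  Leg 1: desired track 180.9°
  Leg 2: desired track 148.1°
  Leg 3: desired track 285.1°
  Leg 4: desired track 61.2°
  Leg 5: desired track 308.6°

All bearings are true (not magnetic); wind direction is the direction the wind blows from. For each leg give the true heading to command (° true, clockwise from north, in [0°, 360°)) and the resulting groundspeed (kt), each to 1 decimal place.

Leg 1: heading=191.6°, groundspeed=250.1 kt
Leg 2: heading=150.8°, groundspeed=267.9 kt
Leg 3: heading=293.7°, groundspeed=160.6 kt
Leg 4: heading=45.8°, groundspeed=216.6 kt
Leg 5: heading=311.2°, groundspeed=154.2 kt

Leg 1: desired track 180.9°; wind correction +10.7° → command heading 191.6°, groundspeed 250.1 kt
Leg 2: desired track 148.1°; wind correction +2.7° → command heading 150.8°, groundspeed 267.9 kt
Leg 3: desired track 285.1°; wind correction +8.6° → command heading 293.7°, groundspeed 160.6 kt
Leg 4: desired track 61.2°; wind correction -15.4° → command heading 45.8°, groundspeed 216.6 kt
Leg 5: desired track 308.6°; wind correction +2.6° → command heading 311.2°, groundspeed 154.2 kt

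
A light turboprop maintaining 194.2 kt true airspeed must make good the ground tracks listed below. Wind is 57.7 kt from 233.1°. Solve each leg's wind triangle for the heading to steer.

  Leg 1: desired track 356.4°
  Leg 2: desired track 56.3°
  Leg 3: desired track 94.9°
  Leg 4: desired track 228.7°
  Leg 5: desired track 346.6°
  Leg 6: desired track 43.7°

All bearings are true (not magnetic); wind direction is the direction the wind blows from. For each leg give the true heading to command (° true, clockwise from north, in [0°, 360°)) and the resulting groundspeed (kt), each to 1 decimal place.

Leg 1: heading=342.0°, groundspeed=219.8 kt
Leg 2: heading=57.3°, groundspeed=251.8 kt
Leg 3: heading=106.3°, groundspeed=233.4 kt
Leg 4: heading=230.0°, groundspeed=136.6 kt
Leg 5: heading=330.8°, groundspeed=209.9 kt
Leg 6: heading=40.9°, groundspeed=250.9 kt

Leg 1: desired track 356.4°; wind correction -14.4° → command heading 342.0°, groundspeed 219.8 kt
Leg 2: desired track 56.3°; wind correction +1.0° → command heading 57.3°, groundspeed 251.8 kt
Leg 3: desired track 94.9°; wind correction +11.4° → command heading 106.3°, groundspeed 233.4 kt
Leg 4: desired track 228.7°; wind correction +1.3° → command heading 230.0°, groundspeed 136.6 kt
Leg 5: desired track 346.6°; wind correction -15.8° → command heading 330.8°, groundspeed 209.9 kt
Leg 6: desired track 43.7°; wind correction -2.8° → command heading 40.9°, groundspeed 250.9 kt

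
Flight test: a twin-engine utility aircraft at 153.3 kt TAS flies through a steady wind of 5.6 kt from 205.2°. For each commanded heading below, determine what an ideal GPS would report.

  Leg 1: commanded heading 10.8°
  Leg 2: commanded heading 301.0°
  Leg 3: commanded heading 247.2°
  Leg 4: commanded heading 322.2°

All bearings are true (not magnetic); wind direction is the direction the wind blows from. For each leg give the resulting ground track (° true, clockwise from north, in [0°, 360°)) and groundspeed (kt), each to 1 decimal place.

Leg 1: track=11.3°, groundspeed=158.7 kt
Leg 2: track=303.1°, groundspeed=154.0 kt
Leg 3: track=248.6°, groundspeed=149.2 kt
Leg 4: track=324.0°, groundspeed=155.9 kt

Leg 1: heading 10.8°; drift +0.5° → track 11.3°, groundspeed 158.7 kt
Leg 2: heading 301.0°; drift +2.1° → track 303.1°, groundspeed 154.0 kt
Leg 3: heading 247.2°; drift +1.4° → track 248.6°, groundspeed 149.2 kt
Leg 4: heading 322.2°; drift +1.8° → track 324.0°, groundspeed 155.9 kt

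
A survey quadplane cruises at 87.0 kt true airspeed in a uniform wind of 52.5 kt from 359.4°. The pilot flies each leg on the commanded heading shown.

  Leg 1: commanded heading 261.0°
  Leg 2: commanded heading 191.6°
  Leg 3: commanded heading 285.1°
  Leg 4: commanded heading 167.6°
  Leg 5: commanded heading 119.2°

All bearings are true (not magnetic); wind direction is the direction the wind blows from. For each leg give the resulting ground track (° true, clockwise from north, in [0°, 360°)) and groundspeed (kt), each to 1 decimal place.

Leg 1: track=232.3°, groundspeed=108.0 kt
Leg 2: track=187.0°, groundspeed=138.8 kt
Leg 3: track=250.3°, groundspeed=88.6 kt
Leg 4: track=172.0°, groundspeed=138.8 kt
Leg 5: track=141.1°, groundspeed=121.9 kt

Leg 1: heading 261.0°; drift -28.7° → track 232.3°, groundspeed 108.0 kt
Leg 2: heading 191.6°; drift -4.6° → track 187.0°, groundspeed 138.8 kt
Leg 3: heading 285.1°; drift -34.8° → track 250.3°, groundspeed 88.6 kt
Leg 4: heading 167.6°; drift +4.4° → track 172.0°, groundspeed 138.8 kt
Leg 5: heading 119.2°; drift +21.9° → track 141.1°, groundspeed 121.9 kt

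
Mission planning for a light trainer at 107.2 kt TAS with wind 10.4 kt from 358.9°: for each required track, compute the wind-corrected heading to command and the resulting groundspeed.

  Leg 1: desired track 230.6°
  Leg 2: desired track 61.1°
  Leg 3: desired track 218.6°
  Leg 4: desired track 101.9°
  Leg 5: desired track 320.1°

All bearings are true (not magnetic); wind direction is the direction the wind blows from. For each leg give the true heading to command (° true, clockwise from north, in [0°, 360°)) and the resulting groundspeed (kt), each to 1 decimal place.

Leg 1: desired track 230.6°; wind correction +4.4° → command heading 235.0°, groundspeed 113.3 kt
Leg 2: desired track 61.1°; wind correction -4.9° → command heading 56.2°, groundspeed 102.0 kt
Leg 3: desired track 218.6°; wind correction +3.6° → command heading 222.2°, groundspeed 115.0 kt
Leg 4: desired track 101.9°; wind correction -5.4° → command heading 96.5°, groundspeed 109.1 kt
Leg 5: desired track 320.1°; wind correction +3.5° → command heading 323.6°, groundspeed 98.9 kt

Leg 1: heading=235.0°, groundspeed=113.3 kt
Leg 2: heading=56.2°, groundspeed=102.0 kt
Leg 3: heading=222.2°, groundspeed=115.0 kt
Leg 4: heading=96.5°, groundspeed=109.1 kt
Leg 5: heading=323.6°, groundspeed=98.9 kt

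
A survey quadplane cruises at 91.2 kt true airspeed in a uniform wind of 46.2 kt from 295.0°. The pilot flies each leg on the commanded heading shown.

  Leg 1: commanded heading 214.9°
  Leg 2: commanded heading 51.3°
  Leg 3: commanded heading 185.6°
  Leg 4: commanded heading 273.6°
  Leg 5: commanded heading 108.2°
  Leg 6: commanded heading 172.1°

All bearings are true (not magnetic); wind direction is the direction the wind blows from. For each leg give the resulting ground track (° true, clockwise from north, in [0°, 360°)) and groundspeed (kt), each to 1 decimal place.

Leg 1: track=186.2°, groundspeed=94.9 kt
Leg 2: track=71.6°, groundspeed=119.1 kt
Leg 3: track=163.4°, groundspeed=115.1 kt
Leg 4: track=254.3°, groundspeed=51.0 kt
Leg 5: track=110.5°, groundspeed=137.2 kt
Leg 6: track=153.7°, groundspeed=122.6 kt

Leg 1: heading 214.9°; drift -28.7° → track 186.2°, groundspeed 94.9 kt
Leg 2: heading 51.3°; drift +20.3° → track 71.6°, groundspeed 119.1 kt
Leg 3: heading 185.6°; drift -22.2° → track 163.4°, groundspeed 115.1 kt
Leg 4: heading 273.6°; drift -19.3° → track 254.3°, groundspeed 51.0 kt
Leg 5: heading 108.2°; drift +2.3° → track 110.5°, groundspeed 137.2 kt
Leg 6: heading 172.1°; drift -18.4° → track 153.7°, groundspeed 122.6 kt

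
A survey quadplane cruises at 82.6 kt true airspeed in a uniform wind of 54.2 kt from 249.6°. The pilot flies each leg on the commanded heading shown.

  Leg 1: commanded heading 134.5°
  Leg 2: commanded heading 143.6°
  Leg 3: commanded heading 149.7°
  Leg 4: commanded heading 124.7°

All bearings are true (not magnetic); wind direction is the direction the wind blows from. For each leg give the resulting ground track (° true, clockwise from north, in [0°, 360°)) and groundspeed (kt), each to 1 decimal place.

Leg 1: heading 134.5°; drift -24.9° → track 109.6°, groundspeed 116.4 kt
Leg 2: heading 143.6°; drift -28.1° → track 115.5°, groundspeed 110.6 kt
Leg 3: heading 149.7°; drift -30.2° → track 119.5°, groundspeed 106.3 kt
Leg 4: heading 124.7°; drift -21.4° → track 103.3°, groundspeed 122.0 kt

Leg 1: track=109.6°, groundspeed=116.4 kt
Leg 2: track=115.5°, groundspeed=110.6 kt
Leg 3: track=119.5°, groundspeed=106.3 kt
Leg 4: track=103.3°, groundspeed=122.0 kt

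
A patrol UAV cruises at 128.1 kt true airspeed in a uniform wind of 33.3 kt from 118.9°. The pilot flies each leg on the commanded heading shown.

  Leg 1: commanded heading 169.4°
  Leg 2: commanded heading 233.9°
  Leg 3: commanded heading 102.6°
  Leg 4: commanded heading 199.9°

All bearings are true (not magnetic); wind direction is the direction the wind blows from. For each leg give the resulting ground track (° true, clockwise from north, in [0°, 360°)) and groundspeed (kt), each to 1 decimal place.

Leg 1: track=182.9°, groundspeed=110.0 kt
Leg 2: track=245.9°, groundspeed=145.3 kt
Leg 3: track=97.0°, groundspeed=96.6 kt
Leg 4: track=214.9°, groundspeed=127.2 kt

Leg 1: heading 169.4°; drift +13.5° → track 182.9°, groundspeed 110.0 kt
Leg 2: heading 233.9°; drift +12.0° → track 245.9°, groundspeed 145.3 kt
Leg 3: heading 102.6°; drift -5.6° → track 97.0°, groundspeed 96.6 kt
Leg 4: heading 199.9°; drift +15.0° → track 214.9°, groundspeed 127.2 kt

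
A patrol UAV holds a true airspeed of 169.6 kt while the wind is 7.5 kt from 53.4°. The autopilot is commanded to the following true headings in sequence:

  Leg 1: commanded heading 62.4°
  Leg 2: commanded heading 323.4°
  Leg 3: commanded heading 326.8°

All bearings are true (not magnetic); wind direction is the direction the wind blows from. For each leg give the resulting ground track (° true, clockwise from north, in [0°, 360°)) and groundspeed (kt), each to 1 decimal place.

Leg 1: heading 62.4°; drift +0.4° → track 62.8°, groundspeed 162.2 kt
Leg 2: heading 323.4°; drift -2.5° → track 320.9°, groundspeed 169.8 kt
Leg 3: heading 326.8°; drift -2.5° → track 324.3°, groundspeed 169.3 kt

Leg 1: track=62.8°, groundspeed=162.2 kt
Leg 2: track=320.9°, groundspeed=169.8 kt
Leg 3: track=324.3°, groundspeed=169.3 kt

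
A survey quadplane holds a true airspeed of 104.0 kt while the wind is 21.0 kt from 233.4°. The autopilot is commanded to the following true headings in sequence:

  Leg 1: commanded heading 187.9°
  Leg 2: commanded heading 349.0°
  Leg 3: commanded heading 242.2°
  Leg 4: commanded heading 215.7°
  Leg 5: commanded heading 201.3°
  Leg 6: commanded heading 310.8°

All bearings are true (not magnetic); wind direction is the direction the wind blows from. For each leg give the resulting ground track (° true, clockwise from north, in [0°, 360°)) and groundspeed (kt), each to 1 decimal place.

Leg 1: track=178.4°, groundspeed=90.5 kt
Leg 2: track=358.5°, groundspeed=114.6 kt
Leg 3: track=244.4°, groundspeed=83.3 kt
Leg 4: track=211.4°, groundspeed=84.2 kt
Leg 5: track=193.9°, groundspeed=86.9 kt
Leg 6: track=322.4°, groundspeed=101.5 kt

Leg 1: heading 187.9°; drift -9.5° → track 178.4°, groundspeed 90.5 kt
Leg 2: heading 349.0°; drift +9.5° → track 358.5°, groundspeed 114.6 kt
Leg 3: heading 242.2°; drift +2.2° → track 244.4°, groundspeed 83.3 kt
Leg 4: heading 215.7°; drift -4.3° → track 211.4°, groundspeed 84.2 kt
Leg 5: heading 201.3°; drift -7.4° → track 193.9°, groundspeed 86.9 kt
Leg 6: heading 310.8°; drift +11.6° → track 322.4°, groundspeed 101.5 kt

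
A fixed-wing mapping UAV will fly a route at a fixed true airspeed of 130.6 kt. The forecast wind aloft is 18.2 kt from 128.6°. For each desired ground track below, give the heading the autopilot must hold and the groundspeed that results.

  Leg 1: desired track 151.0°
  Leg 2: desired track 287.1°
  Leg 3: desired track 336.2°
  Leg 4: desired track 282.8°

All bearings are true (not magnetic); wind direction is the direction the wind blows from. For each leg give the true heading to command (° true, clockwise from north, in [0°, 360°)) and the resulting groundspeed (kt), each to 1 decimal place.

Leg 1: desired track 151.0°; wind correction -3.0° → command heading 148.0°, groundspeed 113.6 kt
Leg 2: desired track 287.1°; wind correction -2.9° → command heading 284.2°, groundspeed 147.4 kt
Leg 3: desired track 336.2°; wind correction +3.7° → command heading 339.9°, groundspeed 146.5 kt
Leg 4: desired track 282.8°; wind correction -3.5° → command heading 279.3°, groundspeed 146.7 kt

Leg 1: heading=148.0°, groundspeed=113.6 kt
Leg 2: heading=284.2°, groundspeed=147.4 kt
Leg 3: heading=339.9°, groundspeed=146.5 kt
Leg 4: heading=279.3°, groundspeed=146.7 kt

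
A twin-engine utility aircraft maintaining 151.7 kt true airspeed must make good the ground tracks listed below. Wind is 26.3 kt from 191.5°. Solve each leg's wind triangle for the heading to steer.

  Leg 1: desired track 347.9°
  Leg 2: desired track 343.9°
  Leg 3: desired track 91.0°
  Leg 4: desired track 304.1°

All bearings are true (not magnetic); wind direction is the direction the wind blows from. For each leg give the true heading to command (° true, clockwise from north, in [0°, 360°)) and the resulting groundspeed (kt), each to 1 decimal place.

Leg 1: desired track 347.9°; wind correction -4.0° → command heading 343.9°, groundspeed 175.4 kt
Leg 2: desired track 343.9°; wind correction -4.6° → command heading 339.3°, groundspeed 174.5 kt
Leg 3: desired track 91.0°; wind correction +9.8° → command heading 100.8°, groundspeed 154.3 kt
Leg 4: desired track 304.1°; wind correction -9.2° → command heading 294.9°, groundspeed 159.9 kt

Leg 1: heading=343.9°, groundspeed=175.4 kt
Leg 2: heading=339.3°, groundspeed=174.5 kt
Leg 3: heading=100.8°, groundspeed=154.3 kt
Leg 4: heading=294.9°, groundspeed=159.9 kt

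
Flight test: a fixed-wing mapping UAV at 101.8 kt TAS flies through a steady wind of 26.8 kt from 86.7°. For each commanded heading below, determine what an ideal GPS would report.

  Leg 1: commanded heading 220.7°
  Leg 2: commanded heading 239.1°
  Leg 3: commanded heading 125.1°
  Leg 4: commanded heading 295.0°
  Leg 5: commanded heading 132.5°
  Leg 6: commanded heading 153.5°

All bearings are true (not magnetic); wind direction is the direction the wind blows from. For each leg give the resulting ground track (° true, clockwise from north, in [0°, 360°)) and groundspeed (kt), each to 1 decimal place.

Leg 1: heading 220.7°; drift +9.1° → track 229.8°, groundspeed 122.0 kt
Leg 2: heading 239.1°; drift +5.6° → track 244.7°, groundspeed 126.2 kt
Leg 3: heading 125.1°; drift +11.6° → track 136.7°, groundspeed 82.5 kt
Leg 4: heading 295.0°; drift -5.8° → track 289.2°, groundspeed 126.0 kt
Leg 5: heading 132.5°; drift +13.0° → track 145.5°, groundspeed 85.3 kt
Leg 6: heading 153.5°; drift +15.1° → track 168.6°, groundspeed 94.5 kt

Leg 1: track=229.8°, groundspeed=122.0 kt
Leg 2: track=244.7°, groundspeed=126.2 kt
Leg 3: track=136.7°, groundspeed=82.5 kt
Leg 4: track=289.2°, groundspeed=126.0 kt
Leg 5: track=145.5°, groundspeed=85.3 kt
Leg 6: track=168.6°, groundspeed=94.5 kt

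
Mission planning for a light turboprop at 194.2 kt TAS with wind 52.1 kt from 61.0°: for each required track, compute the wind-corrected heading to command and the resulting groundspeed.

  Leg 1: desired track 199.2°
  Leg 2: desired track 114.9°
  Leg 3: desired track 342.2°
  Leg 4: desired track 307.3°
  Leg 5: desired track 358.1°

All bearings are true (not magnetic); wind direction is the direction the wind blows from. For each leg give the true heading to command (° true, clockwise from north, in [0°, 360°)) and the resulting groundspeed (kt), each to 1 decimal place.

Leg 1: heading=188.9°, groundspeed=229.9 kt
Leg 2: heading=102.4°, groundspeed=158.9 kt
Leg 3: heading=357.5°, groundspeed=177.2 kt
Leg 4: heading=321.5°, groundspeed=209.2 kt
Leg 5: heading=11.9°, groundspeed=164.8 kt

Leg 1: desired track 199.2°; wind correction -10.3° → command heading 188.9°, groundspeed 229.9 kt
Leg 2: desired track 114.9°; wind correction -12.5° → command heading 102.4°, groundspeed 158.9 kt
Leg 3: desired track 342.2°; wind correction +15.3° → command heading 357.5°, groundspeed 177.2 kt
Leg 4: desired track 307.3°; wind correction +14.2° → command heading 321.5°, groundspeed 209.2 kt
Leg 5: desired track 358.1°; wind correction +13.8° → command heading 11.9°, groundspeed 164.8 kt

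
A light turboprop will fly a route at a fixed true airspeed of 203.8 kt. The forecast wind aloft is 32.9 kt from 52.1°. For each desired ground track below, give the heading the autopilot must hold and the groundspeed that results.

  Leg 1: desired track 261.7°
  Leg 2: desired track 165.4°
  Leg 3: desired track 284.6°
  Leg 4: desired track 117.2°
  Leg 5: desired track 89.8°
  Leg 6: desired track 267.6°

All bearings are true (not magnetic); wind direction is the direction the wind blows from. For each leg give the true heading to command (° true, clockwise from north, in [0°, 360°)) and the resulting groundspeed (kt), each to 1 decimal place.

Leg 1: desired track 261.7°; wind correction +4.6° → command heading 266.3°, groundspeed 231.8 kt
Leg 2: desired track 165.4°; wind correction -8.5° → command heading 156.9°, groundspeed 214.6 kt
Leg 3: desired track 284.6°; wind correction +7.4° → command heading 292.0°, groundspeed 222.1 kt
Leg 4: desired track 117.2°; wind correction -8.4° → command heading 108.8°, groundspeed 187.8 kt
Leg 5: desired track 89.8°; wind correction -5.7° → command heading 84.1°, groundspeed 176.8 kt
Leg 6: desired track 267.6°; wind correction +5.4° → command heading 273.0°, groundspeed 229.7 kt

Leg 1: heading=266.3°, groundspeed=231.8 kt
Leg 2: heading=156.9°, groundspeed=214.6 kt
Leg 3: heading=292.0°, groundspeed=222.1 kt
Leg 4: heading=108.8°, groundspeed=187.8 kt
Leg 5: heading=84.1°, groundspeed=176.8 kt
Leg 6: heading=273.0°, groundspeed=229.7 kt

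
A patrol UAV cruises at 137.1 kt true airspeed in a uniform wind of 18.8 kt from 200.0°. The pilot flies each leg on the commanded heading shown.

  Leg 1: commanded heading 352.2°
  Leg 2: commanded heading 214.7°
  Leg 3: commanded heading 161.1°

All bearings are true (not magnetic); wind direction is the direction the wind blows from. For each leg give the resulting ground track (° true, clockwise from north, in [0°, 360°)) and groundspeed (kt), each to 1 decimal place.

Leg 1: track=355.5°, groundspeed=154.0 kt
Leg 2: track=217.0°, groundspeed=119.0 kt
Leg 3: track=155.6°, groundspeed=123.0 kt

Leg 1: heading 352.2°; drift +3.3° → track 355.5°, groundspeed 154.0 kt
Leg 2: heading 214.7°; drift +2.3° → track 217.0°, groundspeed 119.0 kt
Leg 3: heading 161.1°; drift -5.5° → track 155.6°, groundspeed 123.0 kt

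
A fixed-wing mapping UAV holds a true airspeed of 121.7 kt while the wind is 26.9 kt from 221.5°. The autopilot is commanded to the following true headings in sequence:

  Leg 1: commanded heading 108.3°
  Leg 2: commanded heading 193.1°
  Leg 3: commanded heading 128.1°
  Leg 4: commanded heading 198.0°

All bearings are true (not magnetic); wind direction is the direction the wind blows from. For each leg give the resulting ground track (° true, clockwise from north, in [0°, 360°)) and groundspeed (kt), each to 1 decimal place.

Leg 1: track=97.7°, groundspeed=134.6 kt
Leg 2: track=185.7°, groundspeed=98.9 kt
Leg 3: track=115.8°, groundspeed=126.2 kt
Leg 4: track=191.7°, groundspeed=97.6 kt

Leg 1: heading 108.3°; drift -10.6° → track 97.7°, groundspeed 134.6 kt
Leg 2: heading 193.1°; drift -7.4° → track 185.7°, groundspeed 98.9 kt
Leg 3: heading 128.1°; drift -12.3° → track 115.8°, groundspeed 126.2 kt
Leg 4: heading 198.0°; drift -6.3° → track 191.7°, groundspeed 97.6 kt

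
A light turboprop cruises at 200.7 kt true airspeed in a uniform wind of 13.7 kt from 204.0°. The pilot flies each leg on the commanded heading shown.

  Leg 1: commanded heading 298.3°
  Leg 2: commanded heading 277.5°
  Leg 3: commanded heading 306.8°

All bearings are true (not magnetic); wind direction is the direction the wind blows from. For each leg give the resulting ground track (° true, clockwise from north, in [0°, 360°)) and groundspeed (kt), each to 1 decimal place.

Leg 1: heading 298.3°; drift +3.9° → track 302.2°, groundspeed 202.2 kt
Leg 2: heading 277.5°; drift +3.8° → track 281.3°, groundspeed 197.2 kt
Leg 3: heading 306.8°; drift +3.8° → track 310.6°, groundspeed 204.2 kt

Leg 1: track=302.2°, groundspeed=202.2 kt
Leg 2: track=281.3°, groundspeed=197.2 kt
Leg 3: track=310.6°, groundspeed=204.2 kt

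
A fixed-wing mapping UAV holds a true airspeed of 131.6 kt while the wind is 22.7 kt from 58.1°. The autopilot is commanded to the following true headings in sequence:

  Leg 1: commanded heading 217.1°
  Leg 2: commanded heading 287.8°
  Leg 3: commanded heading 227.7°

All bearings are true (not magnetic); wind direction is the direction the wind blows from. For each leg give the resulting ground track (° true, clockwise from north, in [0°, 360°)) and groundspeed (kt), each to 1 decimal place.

Leg 1: track=220.1°, groundspeed=153.0 kt
Leg 2: track=281.1°, groundspeed=147.3 kt
Leg 3: track=229.2°, groundspeed=154.0 kt

Leg 1: heading 217.1°; drift +3.0° → track 220.1°, groundspeed 153.0 kt
Leg 2: heading 287.8°; drift -6.7° → track 281.1°, groundspeed 147.3 kt
Leg 3: heading 227.7°; drift +1.5° → track 229.2°, groundspeed 154.0 kt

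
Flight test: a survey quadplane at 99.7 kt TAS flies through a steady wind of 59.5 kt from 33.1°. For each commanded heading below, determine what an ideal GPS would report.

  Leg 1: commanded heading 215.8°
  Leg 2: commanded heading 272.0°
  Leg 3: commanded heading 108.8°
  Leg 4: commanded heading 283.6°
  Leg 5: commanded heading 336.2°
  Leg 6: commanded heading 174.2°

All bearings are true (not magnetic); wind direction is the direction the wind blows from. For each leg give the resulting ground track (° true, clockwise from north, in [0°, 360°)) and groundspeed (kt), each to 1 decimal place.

Leg 1: track=214.8°, groundspeed=159.2 kt
Leg 2: track=250.7°, groundspeed=140.0 kt
Leg 3: track=142.9°, groundspeed=102.7 kt
Leg 4: track=258.5°, groundspeed=132.1 kt
Leg 5: track=299.6°, groundspeed=83.7 kt
Leg 6: track=188.6°, groundspeed=150.7 kt

Leg 1: heading 215.8°; drift -1.0° → track 214.8°, groundspeed 159.2 kt
Leg 2: heading 272.0°; drift -21.3° → track 250.7°, groundspeed 140.0 kt
Leg 3: heading 108.8°; drift +34.1° → track 142.9°, groundspeed 102.7 kt
Leg 4: heading 283.6°; drift -25.1° → track 258.5°, groundspeed 132.1 kt
Leg 5: heading 336.2°; drift -36.6° → track 299.6°, groundspeed 83.7 kt
Leg 6: heading 174.2°; drift +14.4° → track 188.6°, groundspeed 150.7 kt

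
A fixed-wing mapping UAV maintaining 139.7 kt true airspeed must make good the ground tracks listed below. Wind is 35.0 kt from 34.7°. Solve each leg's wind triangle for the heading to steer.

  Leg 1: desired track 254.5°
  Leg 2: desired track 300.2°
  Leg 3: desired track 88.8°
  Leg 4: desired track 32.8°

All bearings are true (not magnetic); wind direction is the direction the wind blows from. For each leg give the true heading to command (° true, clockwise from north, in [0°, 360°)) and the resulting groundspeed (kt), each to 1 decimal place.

Leg 1: heading=263.7°, groundspeed=164.8 kt
Leg 2: heading=314.7°, groundspeed=138.0 kt
Leg 3: heading=77.1°, groundspeed=116.3 kt
Leg 4: heading=33.3°, groundspeed=104.7 kt

Leg 1: desired track 254.5°; wind correction +9.2° → command heading 263.7°, groundspeed 164.8 kt
Leg 2: desired track 300.2°; wind correction +14.5° → command heading 314.7°, groundspeed 138.0 kt
Leg 3: desired track 88.8°; wind correction -11.7° → command heading 77.1°, groundspeed 116.3 kt
Leg 4: desired track 32.8°; wind correction +0.5° → command heading 33.3°, groundspeed 104.7 kt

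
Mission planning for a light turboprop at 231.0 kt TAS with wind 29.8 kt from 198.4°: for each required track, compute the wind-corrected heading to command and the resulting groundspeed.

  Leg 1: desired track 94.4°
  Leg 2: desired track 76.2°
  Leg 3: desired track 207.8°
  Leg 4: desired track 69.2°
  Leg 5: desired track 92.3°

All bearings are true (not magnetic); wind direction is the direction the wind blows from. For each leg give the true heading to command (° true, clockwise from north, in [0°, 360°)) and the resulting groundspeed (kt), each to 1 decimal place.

Leg 1: heading=101.6°, groundspeed=236.4 kt
Leg 2: heading=82.5°, groundspeed=245.5 kt
Leg 3: heading=206.6°, groundspeed=201.5 kt
Leg 4: heading=74.9°, groundspeed=248.7 kt
Leg 5: heading=99.4°, groundspeed=237.5 kt

Leg 1: desired track 94.4°; wind correction +7.2° → command heading 101.6°, groundspeed 236.4 kt
Leg 2: desired track 76.2°; wind correction +6.3° → command heading 82.5°, groundspeed 245.5 kt
Leg 3: desired track 207.8°; wind correction -1.2° → command heading 206.6°, groundspeed 201.5 kt
Leg 4: desired track 69.2°; wind correction +5.7° → command heading 74.9°, groundspeed 248.7 kt
Leg 5: desired track 92.3°; wind correction +7.1° → command heading 99.4°, groundspeed 237.5 kt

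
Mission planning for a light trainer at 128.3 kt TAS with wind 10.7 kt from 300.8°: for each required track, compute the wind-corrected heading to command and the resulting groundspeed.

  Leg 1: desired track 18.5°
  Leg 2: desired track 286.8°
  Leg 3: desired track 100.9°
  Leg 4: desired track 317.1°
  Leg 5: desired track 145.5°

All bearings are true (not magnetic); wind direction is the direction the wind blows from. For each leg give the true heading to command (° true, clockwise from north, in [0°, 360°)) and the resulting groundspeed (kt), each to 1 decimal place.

Leg 1: desired track 18.5°; wind correction -4.7° → command heading 13.8°, groundspeed 125.6 kt
Leg 2: desired track 286.8°; wind correction +1.2° → command heading 288.0°, groundspeed 117.9 kt
Leg 3: desired track 100.9°; wind correction -1.6° → command heading 99.3°, groundspeed 138.3 kt
Leg 4: desired track 317.1°; wind correction -1.3° → command heading 315.8°, groundspeed 118.0 kt
Leg 5: desired track 145.5°; wind correction +2.0° → command heading 147.5°, groundspeed 137.9 kt

Leg 1: heading=13.8°, groundspeed=125.6 kt
Leg 2: heading=288.0°, groundspeed=117.9 kt
Leg 3: heading=99.3°, groundspeed=138.3 kt
Leg 4: heading=315.8°, groundspeed=118.0 kt
Leg 5: heading=147.5°, groundspeed=137.9 kt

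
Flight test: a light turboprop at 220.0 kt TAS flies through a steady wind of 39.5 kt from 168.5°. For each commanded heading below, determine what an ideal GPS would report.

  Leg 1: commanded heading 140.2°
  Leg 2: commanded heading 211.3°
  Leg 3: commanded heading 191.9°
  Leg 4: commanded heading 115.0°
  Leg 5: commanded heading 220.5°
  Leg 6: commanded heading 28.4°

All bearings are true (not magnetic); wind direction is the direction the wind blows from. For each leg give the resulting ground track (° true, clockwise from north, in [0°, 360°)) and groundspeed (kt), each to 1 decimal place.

Leg 1: track=134.4°, groundspeed=186.2 kt
Leg 2: track=219.3°, groundspeed=192.9 kt
Leg 3: track=196.8°, groundspeed=184.4 kt
Leg 4: track=105.8°, groundspeed=199.1 kt
Leg 5: track=229.5°, groundspeed=198.1 kt
Leg 6: track=22.6°, groundspeed=251.6 kt

Leg 1: heading 140.2°; drift -5.8° → track 134.4°, groundspeed 186.2 kt
Leg 2: heading 211.3°; drift +8.0° → track 219.3°, groundspeed 192.9 kt
Leg 3: heading 191.9°; drift +4.9° → track 196.8°, groundspeed 184.4 kt
Leg 4: heading 115.0°; drift -9.2° → track 105.8°, groundspeed 199.1 kt
Leg 5: heading 220.5°; drift +9.0° → track 229.5°, groundspeed 198.1 kt
Leg 6: heading 28.4°; drift -5.8° → track 22.6°, groundspeed 251.6 kt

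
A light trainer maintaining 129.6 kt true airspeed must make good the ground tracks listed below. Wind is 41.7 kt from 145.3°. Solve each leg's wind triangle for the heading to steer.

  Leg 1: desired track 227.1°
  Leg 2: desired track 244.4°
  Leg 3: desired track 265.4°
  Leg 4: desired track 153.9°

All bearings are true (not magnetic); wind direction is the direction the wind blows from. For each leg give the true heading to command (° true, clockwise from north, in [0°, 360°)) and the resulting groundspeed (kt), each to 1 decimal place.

Leg 1: heading=208.5°, groundspeed=116.9 kt
Leg 2: heading=225.9°, groundspeed=129.5 kt
Leg 3: heading=249.2°, groundspeed=145.4 kt
Leg 4: heading=151.1°, groundspeed=88.2 kt

Leg 1: desired track 227.1°; wind correction -18.6° → command heading 208.5°, groundspeed 116.9 kt
Leg 2: desired track 244.4°; wind correction -18.5° → command heading 225.9°, groundspeed 129.5 kt
Leg 3: desired track 265.4°; wind correction -16.2° → command heading 249.2°, groundspeed 145.4 kt
Leg 4: desired track 153.9°; wind correction -2.8° → command heading 151.1°, groundspeed 88.2 kt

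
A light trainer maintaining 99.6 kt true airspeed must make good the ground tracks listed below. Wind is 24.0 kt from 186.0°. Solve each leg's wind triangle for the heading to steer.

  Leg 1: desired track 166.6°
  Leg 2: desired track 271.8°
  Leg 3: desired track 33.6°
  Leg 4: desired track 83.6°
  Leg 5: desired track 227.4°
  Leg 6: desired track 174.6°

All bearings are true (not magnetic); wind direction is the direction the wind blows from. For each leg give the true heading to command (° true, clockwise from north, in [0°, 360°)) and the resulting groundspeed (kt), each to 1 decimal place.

Leg 1: desired track 166.6°; wind correction +4.6° → command heading 171.2°, groundspeed 76.6 kt
Leg 2: desired track 271.8°; wind correction -13.9° → command heading 257.9°, groundspeed 94.9 kt
Leg 3: desired track 33.6°; wind correction +6.4° → command heading 40.0°, groundspeed 120.2 kt
Leg 4: desired track 83.6°; wind correction +13.6° → command heading 97.2°, groundspeed 102.0 kt
Leg 5: desired track 227.4°; wind correction -9.2° → command heading 218.2°, groundspeed 80.3 kt
Leg 6: desired track 174.6°; wind correction +2.7° → command heading 177.3°, groundspeed 76.0 kt

Leg 1: heading=171.2°, groundspeed=76.6 kt
Leg 2: heading=257.9°, groundspeed=94.9 kt
Leg 3: heading=40.0°, groundspeed=120.2 kt
Leg 4: heading=97.2°, groundspeed=102.0 kt
Leg 5: heading=218.2°, groundspeed=80.3 kt
Leg 6: heading=177.3°, groundspeed=76.0 kt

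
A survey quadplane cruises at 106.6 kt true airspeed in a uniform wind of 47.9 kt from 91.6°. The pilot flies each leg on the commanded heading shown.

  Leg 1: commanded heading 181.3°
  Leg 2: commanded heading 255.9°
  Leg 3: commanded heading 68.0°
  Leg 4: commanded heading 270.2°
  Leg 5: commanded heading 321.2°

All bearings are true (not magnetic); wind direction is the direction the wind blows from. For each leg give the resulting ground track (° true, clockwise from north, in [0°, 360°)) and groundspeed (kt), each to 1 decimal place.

Leg 1: track=205.5°, groundspeed=116.6 kt
Leg 2: track=260.8°, groundspeed=153.3 kt
Leg 3: track=51.0°, groundspeed=65.6 kt
Leg 4: track=270.6°, groundspeed=154.5 kt
Leg 5: track=306.4°, groundspeed=142.4 kt

Leg 1: heading 181.3°; drift +24.2° → track 205.5°, groundspeed 116.6 kt
Leg 2: heading 255.9°; drift +4.9° → track 260.8°, groundspeed 153.3 kt
Leg 3: heading 68.0°; drift -17.0° → track 51.0°, groundspeed 65.6 kt
Leg 4: heading 270.2°; drift +0.4° → track 270.6°, groundspeed 154.5 kt
Leg 5: heading 321.2°; drift -14.8° → track 306.4°, groundspeed 142.4 kt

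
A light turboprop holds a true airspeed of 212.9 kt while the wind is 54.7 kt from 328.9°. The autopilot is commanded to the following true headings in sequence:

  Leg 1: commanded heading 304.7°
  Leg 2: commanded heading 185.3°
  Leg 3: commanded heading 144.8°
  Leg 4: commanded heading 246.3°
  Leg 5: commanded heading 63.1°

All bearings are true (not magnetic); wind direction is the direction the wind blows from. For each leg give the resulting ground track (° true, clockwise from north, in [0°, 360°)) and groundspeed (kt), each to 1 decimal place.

Leg 1: heading 304.7°; drift -7.8° → track 296.9°, groundspeed 164.5 kt
Leg 2: heading 185.3°; drift -7.2° → track 178.1°, groundspeed 259.0 kt
Leg 3: heading 144.8°; drift +0.8° → track 145.6°, groundspeed 267.5 kt
Leg 4: heading 246.3°; drift -14.8° → track 231.5°, groundspeed 212.9 kt
Leg 5: heading 63.1°; drift +14.1° → track 77.2°, groundspeed 223.7 kt

Leg 1: track=296.9°, groundspeed=164.5 kt
Leg 2: track=178.1°, groundspeed=259.0 kt
Leg 3: track=145.6°, groundspeed=267.5 kt
Leg 4: track=231.5°, groundspeed=212.9 kt
Leg 5: track=77.2°, groundspeed=223.7 kt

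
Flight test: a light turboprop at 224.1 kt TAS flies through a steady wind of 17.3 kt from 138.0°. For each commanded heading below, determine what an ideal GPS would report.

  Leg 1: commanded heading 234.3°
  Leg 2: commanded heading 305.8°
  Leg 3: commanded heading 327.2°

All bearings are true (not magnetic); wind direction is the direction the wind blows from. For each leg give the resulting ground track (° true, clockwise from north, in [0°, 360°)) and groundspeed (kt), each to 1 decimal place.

Leg 1: heading 234.3°; drift +4.4° → track 238.7°, groundspeed 226.7 kt
Leg 2: heading 305.8°; drift +0.9° → track 306.7°, groundspeed 241.0 kt
Leg 3: heading 327.2°; drift -0.7° → track 326.5°, groundspeed 241.2 kt

Leg 1: track=238.7°, groundspeed=226.7 kt
Leg 2: track=306.7°, groundspeed=241.0 kt
Leg 3: track=326.5°, groundspeed=241.2 kt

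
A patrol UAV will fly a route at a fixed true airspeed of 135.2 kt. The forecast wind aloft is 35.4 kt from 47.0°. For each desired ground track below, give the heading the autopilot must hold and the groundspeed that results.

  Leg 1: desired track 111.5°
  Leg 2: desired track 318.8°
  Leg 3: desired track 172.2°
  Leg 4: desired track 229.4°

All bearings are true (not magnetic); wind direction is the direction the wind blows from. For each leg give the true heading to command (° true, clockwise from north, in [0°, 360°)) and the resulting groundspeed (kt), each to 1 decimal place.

Leg 1: heading=97.8°, groundspeed=116.1 kt
Leg 2: heading=334.0°, groundspeed=129.4 kt
Leg 3: heading=159.8°, groundspeed=152.5 kt
Leg 4: heading=230.0°, groundspeed=170.6 kt

Leg 1: desired track 111.5°; wind correction -13.7° → command heading 97.8°, groundspeed 116.1 kt
Leg 2: desired track 318.8°; wind correction +15.2° → command heading 334.0°, groundspeed 129.4 kt
Leg 3: desired track 172.2°; wind correction -12.4° → command heading 159.8°, groundspeed 152.5 kt
Leg 4: desired track 229.4°; wind correction +0.6° → command heading 230.0°, groundspeed 170.6 kt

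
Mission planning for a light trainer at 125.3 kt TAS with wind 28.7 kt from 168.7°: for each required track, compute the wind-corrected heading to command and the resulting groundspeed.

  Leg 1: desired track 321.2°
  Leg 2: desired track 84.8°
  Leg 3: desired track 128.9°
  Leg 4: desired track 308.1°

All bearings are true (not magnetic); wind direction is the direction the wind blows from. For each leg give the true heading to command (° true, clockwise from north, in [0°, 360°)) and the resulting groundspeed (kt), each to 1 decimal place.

Leg 1: desired track 321.2°; wind correction -6.1° → command heading 315.1°, groundspeed 150.1 kt
Leg 2: desired track 84.8°; wind correction +13.2° → command heading 98.0°, groundspeed 119.0 kt
Leg 3: desired track 128.9°; wind correction +8.4° → command heading 137.3°, groundspeed 101.9 kt
Leg 4: desired track 308.1°; wind correction -8.6° → command heading 299.5°, groundspeed 145.7 kt

Leg 1: heading=315.1°, groundspeed=150.1 kt
Leg 2: heading=98.0°, groundspeed=119.0 kt
Leg 3: heading=137.3°, groundspeed=101.9 kt
Leg 4: heading=299.5°, groundspeed=145.7 kt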